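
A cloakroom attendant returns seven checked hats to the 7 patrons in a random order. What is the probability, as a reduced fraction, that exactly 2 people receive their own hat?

11/60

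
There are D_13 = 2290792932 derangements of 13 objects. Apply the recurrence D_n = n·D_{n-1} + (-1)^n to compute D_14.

D_14 = 14·2290792932 + 1 = 32071101049.

32071101049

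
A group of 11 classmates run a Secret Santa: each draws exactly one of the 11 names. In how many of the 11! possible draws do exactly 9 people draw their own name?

55

Choose which 9 of the 11 are fixed: C(11,9) = 55.
The remaining 2 must be deranged: !2 = 1.
Total: 55 × 1 = 55.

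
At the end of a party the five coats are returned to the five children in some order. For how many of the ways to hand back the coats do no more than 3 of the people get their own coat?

119

Sum C(5,i)·!(5-i) for i = 0..3:
  i=0: C(5,0)·!5 = 1·44 = 44
  i=1: C(5,1)·!4 = 5·9 = 45
  i=2: C(5,2)·!3 = 10·2 = 20
  i=3: C(5,3)·!2 = 10·1 = 10
Total = 119.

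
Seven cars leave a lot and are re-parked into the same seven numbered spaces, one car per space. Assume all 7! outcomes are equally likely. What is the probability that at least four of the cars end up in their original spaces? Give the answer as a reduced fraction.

Favorable outcomes: Σ_{i≥4} C(7,i)·!(7-i) = 35·2 + 21·1 + 7·0 + 1·1 = 92.
Total outcomes: 7! = 5040.
Probability = 92/5040 = 23/1260.

23/1260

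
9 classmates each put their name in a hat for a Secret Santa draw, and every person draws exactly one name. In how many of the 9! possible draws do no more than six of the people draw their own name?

Sum C(9,i)·!(9-i) for i = 0..6:
  i=0: C(9,0)·!9 = 1·133496 = 133496
  i=1: C(9,1)·!8 = 9·14833 = 133497
  i=2: C(9,2)·!7 = 36·1854 = 66744
  i=3: C(9,3)·!6 = 84·265 = 22260
  i=4: C(9,4)·!5 = 126·44 = 5544
  i=5: C(9,5)·!4 = 126·9 = 1134
  i=6: C(9,6)·!3 = 84·2 = 168
Total = 362843.

362843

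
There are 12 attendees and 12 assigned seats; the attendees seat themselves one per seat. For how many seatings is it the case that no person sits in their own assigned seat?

176214841

!12 = 12! · Σ_{k=0}^{12} (-1)^k/k!
= 12! - 12!/1! + 12!/2! - 12!/3! + 12!/4! - 12!/5! + 12!/6! - 12!/7! + 12!/8! - 12!/9! + 12!/10! - 12!/11! + 12!/12!
= 479001600 - 479001600 + 239500800 - 79833600 + 19958400 - 3991680 + 665280 - 95040 + 11880 - 1320 + 132 - 12 + 1
= 176214841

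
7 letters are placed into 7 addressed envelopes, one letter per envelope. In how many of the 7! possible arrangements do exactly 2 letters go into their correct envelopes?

Choose which 2 of the 7 are fixed: C(7,2) = 21.
The remaining 5 must be deranged: !5 = 44.
Total: 21 × 44 = 924.

924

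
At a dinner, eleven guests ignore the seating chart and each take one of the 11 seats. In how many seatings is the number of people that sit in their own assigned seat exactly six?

20328

Choose which 6 of the 11 are fixed: C(11,6) = 462.
The remaining 5 must be deranged: !5 = 44.
Total: 462 × 44 = 20328.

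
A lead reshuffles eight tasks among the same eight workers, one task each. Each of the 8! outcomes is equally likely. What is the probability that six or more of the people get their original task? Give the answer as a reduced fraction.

29/40320

Favorable outcomes: Σ_{i≥6} C(8,i)·!(8-i) = 28·1 + 8·0 + 1·1 = 29.
Total outcomes: 8! = 40320.
Probability = 29/40320 = 29/40320.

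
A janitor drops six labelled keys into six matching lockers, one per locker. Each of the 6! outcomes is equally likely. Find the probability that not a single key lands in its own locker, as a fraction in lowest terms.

53/144

Favorable outcomes: !6 = 265.
Total outcomes: 6! = 720.
Probability = 265/720 = 53/144.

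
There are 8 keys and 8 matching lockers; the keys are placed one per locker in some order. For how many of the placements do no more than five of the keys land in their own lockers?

40291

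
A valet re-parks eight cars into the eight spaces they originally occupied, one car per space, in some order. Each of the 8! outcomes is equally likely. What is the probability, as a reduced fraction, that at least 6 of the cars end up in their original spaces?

29/40320

Favorable outcomes: Σ_{i≥6} C(8,i)·!(8-i) = 28·1 + 8·0 + 1·1 = 29.
Total outcomes: 8! = 40320.
Probability = 29/40320 = 29/40320.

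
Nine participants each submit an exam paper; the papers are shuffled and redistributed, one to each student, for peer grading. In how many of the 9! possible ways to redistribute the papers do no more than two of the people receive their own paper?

333737

Sum C(9,i)·!(9-i) for i = 0..2:
  i=0: C(9,0)·!9 = 1·133496 = 133496
  i=1: C(9,1)·!8 = 9·14833 = 133497
  i=2: C(9,2)·!7 = 36·1854 = 66744
Total = 333737.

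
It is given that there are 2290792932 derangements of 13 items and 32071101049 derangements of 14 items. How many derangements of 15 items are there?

D_15 = (15-1)·(D_14 + D_13) = 14·(32071101049 + 2290792932) = 14·34361893981 = 481066515734.

481066515734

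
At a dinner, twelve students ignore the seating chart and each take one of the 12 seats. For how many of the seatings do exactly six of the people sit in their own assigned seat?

244860

Pick the 6 fixed positions: C(12,6) = 924 ways.
The remaining 6 must be deranged: !6 = 265.
Total: 924 × 265 = 244860.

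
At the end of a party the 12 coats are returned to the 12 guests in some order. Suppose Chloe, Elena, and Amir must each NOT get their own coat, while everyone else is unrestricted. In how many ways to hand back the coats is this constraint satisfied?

Let A_j be the event that the j-th constrained one is fixed. By inclusion-exclusion over the 3 events:
Σ_{j=0}^{3} (-1)^j C(3,j)(12-j)!
= C(3,0)·12! - C(3,1)·11! + C(3,2)·10! - C(3,3)·9!
= 479001600 - 119750400 + 10886400 - 362880
= 369774720

369774720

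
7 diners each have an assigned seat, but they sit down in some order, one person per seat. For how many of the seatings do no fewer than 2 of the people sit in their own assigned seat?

1331

Sum C(7,i)·!(7-i) for i = 2..7:
  i=2: C(7,2)·!5 = 21·44 = 924
  i=3: C(7,3)·!4 = 35·9 = 315
  i=4: C(7,4)·!3 = 35·2 = 70
  i=5: C(7,5)·!2 = 21·1 = 21
  i=6: C(7,6)·!1 = 7·0 = 0
  i=7: C(7,7)·!0 = 1·1 = 1
Total = 1331.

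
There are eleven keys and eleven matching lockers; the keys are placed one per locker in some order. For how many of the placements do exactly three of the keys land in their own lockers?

2447445

Choose which 3 of the 11 are fixed: C(11,3) = 165.
The other 8 form a derangement: !8 = 14833.
Total: 165 × 14833 = 2447445.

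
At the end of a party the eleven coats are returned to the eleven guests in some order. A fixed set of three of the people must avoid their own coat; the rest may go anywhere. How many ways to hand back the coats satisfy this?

Let A_j be the event that the j-th constrained one is fixed. By inclusion-exclusion over the 3 events:
Σ_{j=0}^{3} (-1)^j C(3,j)(11-j)!
= C(3,0)·11! - C(3,1)·10! + C(3,2)·9! - C(3,3)·8!
= 39916800 - 10886400 + 1088640 - 40320
= 30078720

30078720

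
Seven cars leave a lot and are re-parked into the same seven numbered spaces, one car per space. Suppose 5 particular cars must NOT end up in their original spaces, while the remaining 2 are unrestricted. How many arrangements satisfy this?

Let A_j be the event that the j-th constrained one is fixed. By inclusion-exclusion over the 5 events:
Σ_{j=0}^{5} (-1)^j C(5,j)(7-j)!
= C(5,0)·7! - C(5,1)·6! + C(5,2)·5! - C(5,3)·4! + C(5,4)·3! - C(5,5)·2!
= 5040 - 3600 + 1200 - 240 + 30 - 2
= 2428

2428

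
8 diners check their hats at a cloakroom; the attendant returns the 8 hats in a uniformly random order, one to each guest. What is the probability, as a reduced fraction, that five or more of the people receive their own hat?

47/13440

Favorable outcomes: Σ_{i≥5} C(8,i)·!(8-i) = 56·2 + 28·1 + 8·0 + 1·1 = 141.
Total outcomes: 8! = 40320.
Probability = 141/40320 = 47/13440.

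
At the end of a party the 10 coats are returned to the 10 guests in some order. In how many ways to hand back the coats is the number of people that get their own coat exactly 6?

1890

Choose which 6 of the 10 are fixed: C(10,6) = 210.
The remaining 4 must be deranged: !4 = 9.
Total: 210 × 9 = 1890.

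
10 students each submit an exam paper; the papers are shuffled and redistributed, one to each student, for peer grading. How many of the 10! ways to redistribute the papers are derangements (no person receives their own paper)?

The number of derangements of 10 is !10 = Σ_{k=0}^{10} (-1)^k·10!/k!
= 10! - 10!/1! + 10!/2! - 10!/3! + 10!/4! - 10!/5! + 10!/6! - 10!/7! + 10!/8! - 10!/9! + 10!/10!
= 3628800 - 3628800 + 1814400 - 604800 + 151200 - 30240 + 5040 - 720 + 90 - 10 + 1
= 1334961

1334961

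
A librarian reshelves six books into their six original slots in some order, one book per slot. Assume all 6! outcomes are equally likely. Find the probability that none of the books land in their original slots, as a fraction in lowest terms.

53/144

Favorable outcomes: !6 = 265.
Total outcomes: 6! = 720.
Probability = 265/720 = 53/144.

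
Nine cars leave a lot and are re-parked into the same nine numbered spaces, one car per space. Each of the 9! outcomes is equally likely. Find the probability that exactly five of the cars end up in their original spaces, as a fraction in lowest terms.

Favorable outcomes: C(9,5)·!4 = 126·9 = 1134.
Total outcomes: 9! = 362880.
Probability = 1134/362880 = 1/320.

1/320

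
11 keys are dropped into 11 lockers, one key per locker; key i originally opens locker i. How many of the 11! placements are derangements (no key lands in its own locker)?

The number of derangements of 11 is !11 = Σ_{k=0}^{11} (-1)^k·11!/k!
= 11! - 11!/1! + 11!/2! - 11!/3! + 11!/4! - 11!/5! + 11!/6! - 11!/7! + 11!/8! - 11!/9! + 11!/10! - 11!/11!
= 39916800 - 39916800 + 19958400 - 6652800 + 1663200 - 332640 + 55440 - 7920 + 990 - 110 + 11 - 1
= 14684570

14684570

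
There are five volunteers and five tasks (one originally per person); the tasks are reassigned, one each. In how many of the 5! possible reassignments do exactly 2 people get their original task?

20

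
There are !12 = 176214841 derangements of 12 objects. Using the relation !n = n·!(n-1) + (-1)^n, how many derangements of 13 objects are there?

2290792932

!13 = 13·176214841 - 1 = 2290792932.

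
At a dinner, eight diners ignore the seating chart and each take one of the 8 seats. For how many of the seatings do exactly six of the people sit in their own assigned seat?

28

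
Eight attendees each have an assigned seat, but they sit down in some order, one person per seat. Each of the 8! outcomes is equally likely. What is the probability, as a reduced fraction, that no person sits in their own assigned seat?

Favorable outcomes: !8 = 14833.
Total outcomes: 8! = 40320.
Probability = 14833/40320 = 2119/5760.

2119/5760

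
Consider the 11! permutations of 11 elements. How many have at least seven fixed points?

3356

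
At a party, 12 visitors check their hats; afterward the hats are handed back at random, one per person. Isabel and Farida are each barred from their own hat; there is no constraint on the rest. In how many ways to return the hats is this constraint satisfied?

402796800

Let A_j be the event that the j-th constrained one is fixed. By inclusion-exclusion over the 2 events:
Σ_{j=0}^{2} (-1)^j C(2,j)(12-j)!
= C(2,0)·12! - C(2,1)·11! + C(2,2)·10!
= 479001600 - 79833600 + 3628800
= 402796800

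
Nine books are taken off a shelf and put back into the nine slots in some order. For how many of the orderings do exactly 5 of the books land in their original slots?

1134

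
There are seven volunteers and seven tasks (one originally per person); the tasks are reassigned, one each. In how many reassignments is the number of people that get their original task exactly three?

315

Choose which 3 of the 7 are fixed: C(7,3) = 35.
The remaining 4 must be deranged: !4 = 9.
Total: 35 × 9 = 315.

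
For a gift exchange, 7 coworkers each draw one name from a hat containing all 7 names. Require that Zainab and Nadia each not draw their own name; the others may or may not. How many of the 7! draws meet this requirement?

3720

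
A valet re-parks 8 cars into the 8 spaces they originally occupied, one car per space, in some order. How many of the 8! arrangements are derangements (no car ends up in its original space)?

!8 = 8! · Σ_{k=0}^{8} (-1)^k/k!
= 8! - 8!/1! + 8!/2! - 8!/3! + 8!/4! - 8!/5! + 8!/6! - 8!/7! + 8!/8!
= 40320 - 40320 + 20160 - 6720 + 1680 - 336 + 56 - 8 + 1
= 14833

14833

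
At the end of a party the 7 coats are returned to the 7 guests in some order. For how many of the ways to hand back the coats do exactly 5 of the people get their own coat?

Pick the 5 fixed positions: C(7,5) = 21 ways.
The other 2 form a derangement: !2 = 1.
Total: 21 × 1 = 21.

21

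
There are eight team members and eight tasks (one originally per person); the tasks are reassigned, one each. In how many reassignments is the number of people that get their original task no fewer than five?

141

Sum C(8,i)·!(8-i) for i = 5..8:
  i=5: C(8,5)·!3 = 56·2 = 112
  i=6: C(8,6)·!2 = 28·1 = 28
  i=7: C(8,7)·!1 = 8·0 = 0
  i=8: C(8,8)·!0 = 1·1 = 1
Total = 141.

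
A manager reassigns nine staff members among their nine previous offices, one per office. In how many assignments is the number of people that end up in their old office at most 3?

# with exactly i fixed is C(9,i)·!(9-i); sum over i=0..3:
  i=0: C(9,0)·!9 = 1·133496 = 133496
  i=1: C(9,1)·!8 = 9·14833 = 133497
  i=2: C(9,2)·!7 = 36·1854 = 66744
  i=3: C(9,3)·!6 = 84·265 = 22260
Total = 355997.

355997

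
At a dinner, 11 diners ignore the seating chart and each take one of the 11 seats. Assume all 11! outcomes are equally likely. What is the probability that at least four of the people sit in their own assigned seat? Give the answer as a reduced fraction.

Favorable outcomes: Σ_{i≥4} C(11,i)·!(11-i) = 330·1854 + 462·265 + 462·44 + 330·9 + 165·2 + 55·1 + 11·0 + 1·1 = 757934.
Total outcomes: 11! = 39916800.
Probability = 757934/39916800 = 378967/19958400.

378967/19958400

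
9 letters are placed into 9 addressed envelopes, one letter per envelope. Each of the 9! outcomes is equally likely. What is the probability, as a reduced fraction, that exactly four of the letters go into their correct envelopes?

Favorable outcomes: C(9,4)·!5 = 126·44 = 5544.
Total outcomes: 9! = 362880.
Probability = 5544/362880 = 11/720.

11/720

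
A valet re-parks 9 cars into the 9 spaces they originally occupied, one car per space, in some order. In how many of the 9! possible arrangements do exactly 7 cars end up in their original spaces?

36

Pick the 7 fixed positions: C(9,7) = 36 ways.
The other 2 form a derangement: !2 = 1.
Total: 36 × 1 = 36.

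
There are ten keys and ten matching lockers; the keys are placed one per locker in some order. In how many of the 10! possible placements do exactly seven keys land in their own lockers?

240

Pick the 7 fixed positions: C(10,7) = 120 ways.
The remaining 3 must be deranged: !3 = 2.
Total: 120 × 2 = 240.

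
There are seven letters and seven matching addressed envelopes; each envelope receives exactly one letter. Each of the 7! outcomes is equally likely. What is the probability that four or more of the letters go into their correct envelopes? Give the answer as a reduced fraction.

23/1260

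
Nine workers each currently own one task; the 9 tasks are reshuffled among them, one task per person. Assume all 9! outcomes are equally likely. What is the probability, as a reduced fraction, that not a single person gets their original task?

Favorable outcomes: !9 = 133496.
Total outcomes: 9! = 362880.
Probability = 133496/362880 = 16687/45360.

16687/45360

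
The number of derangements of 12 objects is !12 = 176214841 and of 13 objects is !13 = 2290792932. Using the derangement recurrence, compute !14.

!14 = (14-1)·(!13 + !12) = 13·(2290792932 + 176214841) = 13·2467007773 = 32071101049.

32071101049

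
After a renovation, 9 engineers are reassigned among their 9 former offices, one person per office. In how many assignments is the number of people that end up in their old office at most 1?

266993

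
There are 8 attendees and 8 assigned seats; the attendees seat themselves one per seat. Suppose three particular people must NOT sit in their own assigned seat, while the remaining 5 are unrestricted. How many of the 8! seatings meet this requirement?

27240

Inclusion-exclusion on the 3 forbidden self-matches:
Σ_{j=0}^{3} (-1)^j C(3,j)(8-j)!
= C(3,0)·8! - C(3,1)·7! + C(3,2)·6! - C(3,3)·5!
= 40320 - 15120 + 2160 - 120
= 27240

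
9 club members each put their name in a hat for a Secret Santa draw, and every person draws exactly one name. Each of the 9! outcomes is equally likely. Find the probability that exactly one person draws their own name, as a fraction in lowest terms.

2119/5760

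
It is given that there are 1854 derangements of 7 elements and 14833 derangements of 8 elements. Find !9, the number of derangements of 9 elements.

133496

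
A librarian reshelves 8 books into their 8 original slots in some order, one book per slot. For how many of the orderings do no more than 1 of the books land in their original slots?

Sum C(8,i)·!(8-i) for i = 0..1:
  i=0: C(8,0)·!8 = 1·14833 = 14833
  i=1: C(8,1)·!7 = 8·1854 = 14832
Total = 29665.

29665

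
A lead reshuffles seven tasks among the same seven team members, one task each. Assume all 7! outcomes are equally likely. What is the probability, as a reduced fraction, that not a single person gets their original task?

Favorable outcomes: !7 = 1854.
Total outcomes: 7! = 5040.
Probability = 1854/5040 = 103/280.

103/280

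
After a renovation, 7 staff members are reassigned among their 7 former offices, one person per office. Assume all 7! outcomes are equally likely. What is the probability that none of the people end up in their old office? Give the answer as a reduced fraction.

Favorable outcomes: !7 = 1854.
Total outcomes: 7! = 5040.
Probability = 1854/5040 = 103/280.

103/280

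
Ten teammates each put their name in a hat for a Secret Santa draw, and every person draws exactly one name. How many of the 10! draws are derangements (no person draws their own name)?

1334961

The subfactorial !10 = [10!/e] (nearest integer).
10! = 3628800, and 3628800/e ≈ 1334960.92, so !10 = 1334961.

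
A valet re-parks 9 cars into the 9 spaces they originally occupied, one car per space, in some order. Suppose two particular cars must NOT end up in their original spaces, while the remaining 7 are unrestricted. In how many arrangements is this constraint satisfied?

Let A_j be the event that the j-th constrained one is fixed. By inclusion-exclusion over the 2 events:
Σ_{j=0}^{2} (-1)^j C(2,j)(9-j)!
= C(2,0)·9! - C(2,1)·8! + C(2,2)·7!
= 362880 - 80640 + 5040
= 287280

287280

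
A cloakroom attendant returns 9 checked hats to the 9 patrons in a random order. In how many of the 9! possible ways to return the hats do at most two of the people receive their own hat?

Sum C(9,i)·!(9-i) for i = 0..2:
  i=0: C(9,0)·!9 = 1·133496 = 133496
  i=1: C(9,1)·!8 = 9·14833 = 133497
  i=2: C(9,2)·!7 = 36·1854 = 66744
Total = 333737.

333737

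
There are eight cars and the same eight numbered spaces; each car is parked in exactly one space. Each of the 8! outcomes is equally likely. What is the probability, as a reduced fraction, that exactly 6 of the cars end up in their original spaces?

1/1440

Favorable outcomes: C(8,6)·!2 = 28·1 = 28.
Total outcomes: 8! = 40320.
Probability = 28/40320 = 1/1440.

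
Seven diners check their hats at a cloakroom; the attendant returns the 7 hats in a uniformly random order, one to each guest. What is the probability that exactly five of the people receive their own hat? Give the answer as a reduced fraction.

1/240

Favorable outcomes: C(7,5)·!2 = 21·1 = 21.
Total outcomes: 7! = 5040.
Probability = 21/5040 = 1/240.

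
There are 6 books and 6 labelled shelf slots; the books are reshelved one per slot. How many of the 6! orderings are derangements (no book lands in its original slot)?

265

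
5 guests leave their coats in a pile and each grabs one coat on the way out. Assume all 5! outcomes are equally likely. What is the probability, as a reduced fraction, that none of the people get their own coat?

11/30

Favorable outcomes: !5 = 44.
Total outcomes: 5! = 120.
Probability = 44/120 = 11/30.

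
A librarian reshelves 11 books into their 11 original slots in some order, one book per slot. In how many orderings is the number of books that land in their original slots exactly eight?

330

Choose which 8 of the 11 are fixed: C(11,8) = 165.
The remaining 3 must be deranged: !3 = 2.
Total: 165 × 2 = 330.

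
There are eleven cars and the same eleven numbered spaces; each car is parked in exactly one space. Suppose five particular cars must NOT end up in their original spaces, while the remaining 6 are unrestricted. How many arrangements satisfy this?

25022880

Inclusion-exclusion on the 5 forbidden self-matches:
Σ_{j=0}^{5} (-1)^j C(5,j)(11-j)!
= C(5,0)·11! - C(5,1)·10! + C(5,2)·9! - C(5,3)·8! + C(5,4)·7! - C(5,5)·6!
= 39916800 - 18144000 + 3628800 - 403200 + 25200 - 720
= 25022880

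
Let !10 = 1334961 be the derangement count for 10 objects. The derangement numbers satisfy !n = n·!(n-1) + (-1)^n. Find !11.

14684570

!11 = 11·1334961 - 1 = 14684570.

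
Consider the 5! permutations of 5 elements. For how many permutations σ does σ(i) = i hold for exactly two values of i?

20

Pick the 2 fixed positions: C(5,2) = 10 ways.
The remaining 3 must be deranged: !3 = 2.
Total: 10 × 2 = 20.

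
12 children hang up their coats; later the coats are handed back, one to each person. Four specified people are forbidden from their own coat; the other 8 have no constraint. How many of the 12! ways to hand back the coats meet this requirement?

339696000

Let A_j be the event that the j-th constrained one is fixed. By inclusion-exclusion over the 4 events:
Σ_{j=0}^{4} (-1)^j C(4,j)(12-j)!
= C(4,0)·12! - C(4,1)·11! + C(4,2)·10! - C(4,3)·9! + C(4,4)·8!
= 479001600 - 159667200 + 21772800 - 1451520 + 40320
= 339696000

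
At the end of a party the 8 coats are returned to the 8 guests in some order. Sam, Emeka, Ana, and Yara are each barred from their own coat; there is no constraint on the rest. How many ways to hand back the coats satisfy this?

Inclusion-exclusion on the 4 forbidden self-matches:
Σ_{j=0}^{4} (-1)^j C(4,j)(8-j)!
= C(4,0)·8! - C(4,1)·7! + C(4,2)·6! - C(4,3)·5! + C(4,4)·4!
= 40320 - 20160 + 4320 - 480 + 24
= 24024

24024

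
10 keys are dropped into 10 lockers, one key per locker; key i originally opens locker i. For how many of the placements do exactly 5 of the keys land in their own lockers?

11088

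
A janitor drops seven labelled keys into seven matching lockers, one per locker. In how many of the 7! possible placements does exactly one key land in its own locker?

1855

Pick the single fixed position: C(7,1) = 7 ways.
The remaining 6 must be deranged: !6 = 265.
Total: 7 × 265 = 1855.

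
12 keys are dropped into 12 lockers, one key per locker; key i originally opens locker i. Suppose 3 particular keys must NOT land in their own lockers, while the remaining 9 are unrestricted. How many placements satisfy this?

369774720

Let A_j be the event that the j-th constrained one is fixed. By inclusion-exclusion over the 3 events:
Σ_{j=0}^{3} (-1)^j C(3,j)(12-j)!
= C(3,0)·12! - C(3,1)·11! + C(3,2)·10! - C(3,3)·9!
= 479001600 - 119750400 + 10886400 - 362880
= 369774720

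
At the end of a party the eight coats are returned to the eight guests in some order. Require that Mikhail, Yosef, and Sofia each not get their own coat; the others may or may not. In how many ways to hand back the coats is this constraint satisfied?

Let A_j be the event that the j-th constrained one is fixed. By inclusion-exclusion over the 3 events:
Σ_{j=0}^{3} (-1)^j C(3,j)(8-j)!
= C(3,0)·8! - C(3,1)·7! + C(3,2)·6! - C(3,3)·5!
= 40320 - 15120 + 2160 - 120
= 27240

27240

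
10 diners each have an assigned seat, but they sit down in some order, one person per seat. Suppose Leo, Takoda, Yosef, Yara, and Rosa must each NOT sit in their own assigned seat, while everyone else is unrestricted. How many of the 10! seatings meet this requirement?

2170680

Let A_j be the event that the j-th constrained one is fixed. By inclusion-exclusion over the 5 events:
Σ_{j=0}^{5} (-1)^j C(5,j)(10-j)!
= C(5,0)·10! - C(5,1)·9! + C(5,2)·8! - C(5,3)·7! + C(5,4)·6! - C(5,5)·5!
= 3628800 - 1814400 + 403200 - 50400 + 3600 - 120
= 2170680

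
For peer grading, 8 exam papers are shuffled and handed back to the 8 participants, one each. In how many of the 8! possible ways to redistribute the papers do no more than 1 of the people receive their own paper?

29665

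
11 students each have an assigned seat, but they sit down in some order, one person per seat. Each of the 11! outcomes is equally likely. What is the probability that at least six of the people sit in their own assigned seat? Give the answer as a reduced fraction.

5921/9979200

Favorable outcomes: Σ_{i≥6} C(11,i)·!(11-i) = 462·44 + 330·9 + 165·2 + 55·1 + 11·0 + 1·1 = 23684.
Total outcomes: 11! = 39916800.
Probability = 23684/39916800 = 5921/9979200.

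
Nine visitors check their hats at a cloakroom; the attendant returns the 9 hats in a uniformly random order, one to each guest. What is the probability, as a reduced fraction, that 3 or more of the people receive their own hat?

29143/362880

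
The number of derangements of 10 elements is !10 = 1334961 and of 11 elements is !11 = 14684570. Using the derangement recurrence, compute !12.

176214841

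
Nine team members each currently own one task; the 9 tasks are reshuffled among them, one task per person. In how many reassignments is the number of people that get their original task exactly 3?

22260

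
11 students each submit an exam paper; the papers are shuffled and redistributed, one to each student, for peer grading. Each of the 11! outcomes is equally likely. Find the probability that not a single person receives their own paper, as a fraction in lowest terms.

1468457/3991680

Favorable outcomes: !11 = 14684570.
Total outcomes: 11! = 39916800.
Probability = 14684570/39916800 = 1468457/3991680.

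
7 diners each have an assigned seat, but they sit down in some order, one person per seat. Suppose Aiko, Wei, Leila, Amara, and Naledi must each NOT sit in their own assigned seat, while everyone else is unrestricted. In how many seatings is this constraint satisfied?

Inclusion-exclusion on the 5 forbidden self-matches:
Σ_{j=0}^{5} (-1)^j C(5,j)(7-j)!
= C(5,0)·7! - C(5,1)·6! + C(5,2)·5! - C(5,3)·4! + C(5,4)·3! - C(5,5)·2!
= 5040 - 3600 + 1200 - 240 + 30 - 2
= 2428

2428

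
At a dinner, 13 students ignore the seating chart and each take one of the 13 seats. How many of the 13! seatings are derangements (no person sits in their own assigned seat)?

The subfactorial !13 = [13!/e] (nearest integer).
13! = 6227020800, and 6227020800/e ≈ 2290792932.07, so !13 = 2290792932.

2290792932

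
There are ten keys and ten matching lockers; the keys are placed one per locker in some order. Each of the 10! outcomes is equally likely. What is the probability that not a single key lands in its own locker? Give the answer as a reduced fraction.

Favorable outcomes: !10 = 1334961.
Total outcomes: 10! = 3628800.
Probability = 1334961/3628800 = 16481/44800.

16481/44800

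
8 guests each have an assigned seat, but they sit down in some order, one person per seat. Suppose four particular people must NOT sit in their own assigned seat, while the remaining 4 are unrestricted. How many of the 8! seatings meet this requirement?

Inclusion-exclusion on the 4 forbidden self-matches:
Σ_{j=0}^{4} (-1)^j C(4,j)(8-j)!
= C(4,0)·8! - C(4,1)·7! + C(4,2)·6! - C(4,3)·5! + C(4,4)·4!
= 40320 - 20160 + 4320 - 480 + 24
= 24024

24024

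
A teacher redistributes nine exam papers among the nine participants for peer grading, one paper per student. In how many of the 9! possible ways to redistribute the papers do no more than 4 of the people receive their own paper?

Sum C(9,i)·!(9-i) for i = 0..4:
  i=0: C(9,0)·!9 = 1·133496 = 133496
  i=1: C(9,1)·!8 = 9·14833 = 133497
  i=2: C(9,2)·!7 = 36·1854 = 66744
  i=3: C(9,3)·!6 = 84·265 = 22260
  i=4: C(9,4)·!5 = 126·44 = 5544
Total = 361541.

361541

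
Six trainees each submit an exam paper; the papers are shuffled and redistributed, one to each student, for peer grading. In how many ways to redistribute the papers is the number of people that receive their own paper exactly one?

Pick the single fixed position: C(6,1) = 6 ways.
The other 5 form a derangement: !5 = 44.
Total: 6 × 44 = 264.

264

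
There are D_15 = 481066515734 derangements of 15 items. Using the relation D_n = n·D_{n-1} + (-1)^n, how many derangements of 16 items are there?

7697064251745

D_16 = 16·481066515734 + 1 = 7697064251745.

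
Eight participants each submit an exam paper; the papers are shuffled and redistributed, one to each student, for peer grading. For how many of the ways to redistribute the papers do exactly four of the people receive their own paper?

630

Choose which 4 of the 8 are fixed: C(8,4) = 70.
The remaining 4 must be deranged: !4 = 9.
Total: 70 × 9 = 630.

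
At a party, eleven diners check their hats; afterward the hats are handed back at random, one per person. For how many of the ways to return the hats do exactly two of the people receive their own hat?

7342280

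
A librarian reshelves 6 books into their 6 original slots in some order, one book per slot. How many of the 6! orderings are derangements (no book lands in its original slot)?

265

!6 is the nearest integer to 6!/e.
6! = 720, and 720/e ≈ 264.87, so !6 = 265.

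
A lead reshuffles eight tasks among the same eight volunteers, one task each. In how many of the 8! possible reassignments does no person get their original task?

14833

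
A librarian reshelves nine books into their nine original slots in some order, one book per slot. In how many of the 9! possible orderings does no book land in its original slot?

133496

!9 is the nearest integer to 9!/e.
9! = 362880, and 362880/e ≈ 133496.09, so !9 = 133496.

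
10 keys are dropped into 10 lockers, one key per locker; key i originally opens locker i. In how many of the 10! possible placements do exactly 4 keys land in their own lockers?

55650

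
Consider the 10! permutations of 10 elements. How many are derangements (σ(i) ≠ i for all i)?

1334961

!10 is the nearest integer to 10!/e.
10! = 3628800, and 3628800/e ≈ 1334960.92, so !10 = 1334961.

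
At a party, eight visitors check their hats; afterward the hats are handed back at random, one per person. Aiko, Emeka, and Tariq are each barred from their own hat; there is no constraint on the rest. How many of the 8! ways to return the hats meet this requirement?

Let A_j be the event that the j-th constrained one is fixed. By inclusion-exclusion over the 3 events:
Σ_{j=0}^{3} (-1)^j C(3,j)(8-j)!
= C(3,0)·8! - C(3,1)·7! + C(3,2)·6! - C(3,3)·5!
= 40320 - 15120 + 2160 - 120
= 27240

27240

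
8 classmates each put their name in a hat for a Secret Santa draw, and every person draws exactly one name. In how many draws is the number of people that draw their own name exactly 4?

630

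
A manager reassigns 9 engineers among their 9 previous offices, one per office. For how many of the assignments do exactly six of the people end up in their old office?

Pick the 6 fixed positions: C(9,6) = 84 ways.
The remaining 3 must be deranged: !3 = 2.
Total: 84 × 2 = 168.

168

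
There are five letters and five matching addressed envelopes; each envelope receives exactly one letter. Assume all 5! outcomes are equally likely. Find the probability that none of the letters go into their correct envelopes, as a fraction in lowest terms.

11/30

Favorable outcomes: !5 = 44.
Total outcomes: 5! = 120.
Probability = 44/120 = 11/30.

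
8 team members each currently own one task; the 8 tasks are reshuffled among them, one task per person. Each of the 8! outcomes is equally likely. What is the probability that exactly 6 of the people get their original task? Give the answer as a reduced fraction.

1/1440

Favorable outcomes: C(8,6)·!2 = 28·1 = 28.
Total outcomes: 8! = 40320.
Probability = 28/40320 = 1/1440.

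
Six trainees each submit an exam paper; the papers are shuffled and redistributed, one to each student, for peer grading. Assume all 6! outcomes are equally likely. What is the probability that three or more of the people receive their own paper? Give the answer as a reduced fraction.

Favorable outcomes: Σ_{i≥3} C(6,i)·!(6-i) = 20·2 + 15·1 + 6·0 + 1·1 = 56.
Total outcomes: 6! = 720.
Probability = 56/720 = 7/90.

7/90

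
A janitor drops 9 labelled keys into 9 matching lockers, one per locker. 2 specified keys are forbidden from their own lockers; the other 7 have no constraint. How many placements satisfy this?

287280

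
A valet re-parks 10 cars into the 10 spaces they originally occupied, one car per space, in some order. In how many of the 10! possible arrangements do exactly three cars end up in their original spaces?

222480

Pick the 3 fixed positions: C(10,3) = 120 ways.
The other 7 form a derangement: !7 = 1854.
Total: 120 × 1854 = 222480.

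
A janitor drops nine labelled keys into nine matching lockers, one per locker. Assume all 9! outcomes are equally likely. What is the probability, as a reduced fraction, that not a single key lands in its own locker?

16687/45360

Favorable outcomes: !9 = 133496.
Total outcomes: 9! = 362880.
Probability = 133496/362880 = 16687/45360.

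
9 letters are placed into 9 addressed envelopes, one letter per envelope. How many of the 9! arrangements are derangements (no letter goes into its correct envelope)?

!9 is the nearest integer to 9!/e.
9! = 362880, and 362880/e ≈ 133496.09, so !9 = 133496.

133496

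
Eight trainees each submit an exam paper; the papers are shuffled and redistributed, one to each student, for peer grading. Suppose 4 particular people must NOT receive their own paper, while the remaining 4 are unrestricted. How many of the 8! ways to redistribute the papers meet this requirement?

Inclusion-exclusion on the 4 forbidden self-matches:
Σ_{j=0}^{4} (-1)^j C(4,j)(8-j)!
= C(4,0)·8! - C(4,1)·7! + C(4,2)·6! - C(4,3)·5! + C(4,4)·4!
= 40320 - 20160 + 4320 - 480 + 24
= 24024

24024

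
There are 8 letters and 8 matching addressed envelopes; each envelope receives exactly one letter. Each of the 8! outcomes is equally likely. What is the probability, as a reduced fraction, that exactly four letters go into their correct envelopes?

1/64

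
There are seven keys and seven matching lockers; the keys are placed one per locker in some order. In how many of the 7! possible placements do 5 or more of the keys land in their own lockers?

Sum C(7,i)·!(7-i) for i = 5..7:
  i=5: C(7,5)·!2 = 21·1 = 21
  i=6: C(7,6)·!1 = 7·0 = 0
  i=7: C(7,7)·!0 = 1·1 = 1
Total = 22.

22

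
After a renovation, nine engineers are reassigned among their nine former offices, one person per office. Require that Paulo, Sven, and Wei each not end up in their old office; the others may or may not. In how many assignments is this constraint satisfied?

Let A_j be the event that the j-th constrained one is fixed. By inclusion-exclusion over the 3 events:
Σ_{j=0}^{3} (-1)^j C(3,j)(9-j)!
= C(3,0)·9! - C(3,1)·8! + C(3,2)·7! - C(3,3)·6!
= 362880 - 120960 + 15120 - 720
= 256320

256320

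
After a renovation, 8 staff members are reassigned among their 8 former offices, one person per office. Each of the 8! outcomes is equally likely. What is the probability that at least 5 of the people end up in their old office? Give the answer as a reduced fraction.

47/13440

Favorable outcomes: Σ_{i≥5} C(8,i)·!(8-i) = 56·2 + 28·1 + 8·0 + 1·1 = 141.
Total outcomes: 8! = 40320.
Probability = 141/40320 = 47/13440.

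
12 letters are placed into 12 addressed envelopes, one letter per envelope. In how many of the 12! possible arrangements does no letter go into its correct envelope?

176214841

The number of derangements of 12 is !12 = Σ_{k=0}^{12} (-1)^k·12!/k!
= 12! - 12!/1! + 12!/2! - 12!/3! + 12!/4! - 12!/5! + 12!/6! - 12!/7! + 12!/8! - 12!/9! + 12!/10! - 12!/11! + 12!/12!
= 479001600 - 479001600 + 239500800 - 79833600 + 19958400 - 3991680 + 665280 - 95040 + 11880 - 1320 + 132 - 12 + 1
= 176214841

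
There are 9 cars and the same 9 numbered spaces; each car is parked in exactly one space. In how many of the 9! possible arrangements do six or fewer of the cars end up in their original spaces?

Sum C(9,i)·!(9-i) for i = 0..6:
  i=0: C(9,0)·!9 = 1·133496 = 133496
  i=1: C(9,1)·!8 = 9·14833 = 133497
  i=2: C(9,2)·!7 = 36·1854 = 66744
  i=3: C(9,3)·!6 = 84·265 = 22260
  i=4: C(9,4)·!5 = 126·44 = 5544
  i=5: C(9,5)·!4 = 126·9 = 1134
  i=6: C(9,6)·!3 = 84·2 = 168
Total = 362843.

362843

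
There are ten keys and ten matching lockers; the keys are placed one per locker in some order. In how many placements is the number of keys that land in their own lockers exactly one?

1334960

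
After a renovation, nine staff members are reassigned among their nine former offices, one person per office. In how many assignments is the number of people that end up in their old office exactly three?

Choose which 3 of the 9 are fixed: C(9,3) = 84.
The remaining 6 must be deranged: !6 = 265.
Total: 84 × 265 = 22260.

22260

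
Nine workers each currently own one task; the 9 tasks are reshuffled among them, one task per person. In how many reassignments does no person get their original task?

!9 is the nearest integer to 9!/e.
9! = 362880, and 362880/e ≈ 133496.09, so !9 = 133496.

133496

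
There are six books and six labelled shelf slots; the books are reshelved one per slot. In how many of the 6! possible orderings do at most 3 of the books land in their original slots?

704

# with exactly i fixed is C(6,i)·!(6-i); sum over i=0..3:
  i=0: C(6,0)·!6 = 1·265 = 265
  i=1: C(6,1)·!5 = 6·44 = 264
  i=2: C(6,2)·!4 = 15·9 = 135
  i=3: C(6,3)·!3 = 20·2 = 40
Total = 704.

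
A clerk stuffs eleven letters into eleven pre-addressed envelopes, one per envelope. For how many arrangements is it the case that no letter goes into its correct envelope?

14684570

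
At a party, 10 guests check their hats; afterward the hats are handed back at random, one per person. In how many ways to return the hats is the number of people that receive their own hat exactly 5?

11088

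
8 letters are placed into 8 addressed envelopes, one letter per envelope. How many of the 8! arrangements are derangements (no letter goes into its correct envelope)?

Use !n = n·!(n-1) + (-1)^n.
!8 = 8·1854 + 1 = 14833

14833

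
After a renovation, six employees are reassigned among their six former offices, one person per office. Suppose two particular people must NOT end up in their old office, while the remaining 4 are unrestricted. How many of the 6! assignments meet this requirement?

504

Let A_j be the event that the j-th constrained one is fixed. By inclusion-exclusion over the 2 events:
Σ_{j=0}^{2} (-1)^j C(2,j)(6-j)!
= C(2,0)·6! - C(2,1)·5! + C(2,2)·4!
= 720 - 240 + 24
= 504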